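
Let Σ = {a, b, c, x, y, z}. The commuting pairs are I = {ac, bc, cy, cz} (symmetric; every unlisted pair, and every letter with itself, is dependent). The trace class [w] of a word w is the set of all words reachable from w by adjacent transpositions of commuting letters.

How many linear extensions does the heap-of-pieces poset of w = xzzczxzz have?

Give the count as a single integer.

4

piece 0:x — minimal
piece 1:z rests on {0:x}
piece 2:z rests on {1:z}
piece 3:c rests on {0:x}
piece 4:z rests on {2:z}
piece 5:x rests on {3:c, 4:z}
piece 6:z rests on {5:x}
piece 7:z rests on {6:z}
minimal pieces: {0:x}
ways to finish when only these pieces remain (= sum over removing one remaining piece with nothing left below it):
  1 left: {7}→1
  2 left: {6,7}→1
  3 left: {5,6,7}→1
  4 left: {3,5,6,7}→1  {4,5,6,7}→1
  5 left: {2,4,5,6,7}→1  {3,4,5,6,7}→2
  6 left: {1,2,4,5,6,7}→1  {2,3,4,5,6,7}→3
  placing 0:x first → 4 extensions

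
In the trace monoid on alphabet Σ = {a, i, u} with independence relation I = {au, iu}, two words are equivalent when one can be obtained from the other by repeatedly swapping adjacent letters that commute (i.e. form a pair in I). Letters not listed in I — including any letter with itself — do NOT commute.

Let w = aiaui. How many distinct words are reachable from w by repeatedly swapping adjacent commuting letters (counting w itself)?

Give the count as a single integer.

piece 0:a — minimal
piece 1:i rests on {0:a}
piece 2:a rests on {1:i}
piece 3:u — minimal
piece 4:i rests on {2:a}
minimal pieces: {0:a, 3:u}
ways to finish when only these pieces remain (= sum over removing one remaining piece with nothing left below it):
  1 left: {3}→1  {4}→1
  2 left: {2,4}→1  {3,4}→2
  3 left: {1,2,4}→1  {2,3,4}→3
  placing 0:a first → 4 extensions
  placing 3:u first → 1 extensions
total linear extensions = 5

5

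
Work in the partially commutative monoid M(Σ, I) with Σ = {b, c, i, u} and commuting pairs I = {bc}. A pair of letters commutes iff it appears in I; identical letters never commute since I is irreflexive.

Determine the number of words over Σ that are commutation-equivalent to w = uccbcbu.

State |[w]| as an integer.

10

0(u) covers ∅
1(c) covers 0:u
2(c) covers 1:c
3(b) covers 0:u
4(c) covers 2:c
5(b) covers 3:b
6(u) covers 4:c, 5:b
floor of heap: 0:u
completions by unplaced set U, small U first (add the entries for U minus each lowest piece of U):
  |U|=1: {6}:1
  |U|=2: {4,6}:1  {5,6}:1
  |U|=3: {2,4,6}:1  {3,5,6}:1  {4,5,6}:2
  |U|=4: {1,2,4,6}:1  {2,4,5,6}:3  {3,4,5,6}:3
  |U|=5: {1,2,4,5,6}:4  {2,3,4,5,6}:6
  start at 0(u): 10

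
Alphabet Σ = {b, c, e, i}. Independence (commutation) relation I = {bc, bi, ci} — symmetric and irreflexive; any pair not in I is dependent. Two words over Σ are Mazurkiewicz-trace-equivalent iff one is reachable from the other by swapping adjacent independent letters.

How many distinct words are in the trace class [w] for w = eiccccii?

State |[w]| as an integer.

0(e) covers ∅
1(i) covers 0:e
2(c) covers 0:e
3(c) covers 2:c
4(c) covers 3:c
5(c) covers 4:c
6(i) covers 1:i
7(i) covers 6:i
floor of heap: 0:e
completions by unplaced set U, small U first (add the entries for U minus each lowest piece of U):
  |U|=1: {5}:1  {7}:1
  |U|=2: {4,5}:1  {5,7}:2  {6,7}:1
  |U|=3: {1,6,7}:1  {3,4,5}:1  {4,5,7}:3  {5,6,7}:3
  |U|=4: {1,5,6,7}:4  {2,3,4,5}:1  {3,4,5,7}:4  {4,5,6,7}:6
  |U|=5: {1,4,5,6,7}:10  {2,3,4,5,7}:5  {3,4,5,6,7}:10
  |U|=6: {1,3,4,5,6,7}:20  {2,3,4,5,6,7}:15
  start at 0(e): 35

35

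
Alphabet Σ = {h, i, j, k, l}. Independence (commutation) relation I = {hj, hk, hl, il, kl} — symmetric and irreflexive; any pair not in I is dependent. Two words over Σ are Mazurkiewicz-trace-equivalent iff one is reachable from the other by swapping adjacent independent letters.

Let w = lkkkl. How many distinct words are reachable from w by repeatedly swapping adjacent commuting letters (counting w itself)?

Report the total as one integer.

10

#0=l has no predecessor
#1=k has no predecessor
#2=k depends on [1:k]
#3=k depends on [2:k]
#4=l depends on [0:l]
sources: [0:l, 1:k]
N(rest) = Σ N(rest − s) over sources s of rest; N(one piece) = 1:
  size 1 → [3]=1  [4]=1
  size 2 → [0,4]=1  [2,3]=1  [3,4]=2
  size 3 → [0,3,4]=3  [1,2,3]=1  [2,3,4]=3
  first=0(l) contributes 4
  first=1(k) contributes 6
|[w]| = 10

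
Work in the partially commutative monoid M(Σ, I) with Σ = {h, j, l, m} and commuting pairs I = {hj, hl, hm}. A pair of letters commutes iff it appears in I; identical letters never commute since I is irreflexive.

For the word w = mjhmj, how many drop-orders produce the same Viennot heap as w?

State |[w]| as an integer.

5

#0=m has no predecessor
#1=j depends on [0:m]
#2=h has no predecessor
#3=m depends on [1:j]
#4=j depends on [3:m]
sources: [0:m, 2:h]
N(rest) = Σ N(rest − s) over sources s of rest; N(one piece) = 1:
  size 1 → [2]=1  [4]=1
  size 2 → [2,4]=2  [3,4]=1
  size 3 → [1,3,4]=1  [2,3,4]=3
  first=0(m) contributes 4
  first=2(h) contributes 1
|[w]| = 5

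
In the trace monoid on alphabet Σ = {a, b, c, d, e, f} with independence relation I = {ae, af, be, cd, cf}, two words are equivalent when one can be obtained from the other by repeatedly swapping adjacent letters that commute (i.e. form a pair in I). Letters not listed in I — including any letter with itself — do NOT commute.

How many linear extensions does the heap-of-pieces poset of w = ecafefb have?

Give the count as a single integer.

drop 0:e onto floor
drop 1:c onto {0:e}
drop 2:a onto {1:c}
drop 3:f onto {0:e}
drop 4:e onto {1:c, 3:f}
drop 5:f onto {4:e}
drop 6:b onto {2:a, 5:f}
ground layer = {0:e}
drop-orders for the pieces not yet dropped (sum over which currently-grounded one goes next):
  1 to go: {6} 1
  2 to go: {2,6} 1  {5,6} 1
  3 to go: {2,5,6} 2  {4,5,6} 1
  4 to go: {2,4,5,6} 3  {3,4,5,6} 1
  5 to go: {1,2,4,5,6} 3  {2,3,4,5,6} 4
  if 0:e drops first: 7 orders

7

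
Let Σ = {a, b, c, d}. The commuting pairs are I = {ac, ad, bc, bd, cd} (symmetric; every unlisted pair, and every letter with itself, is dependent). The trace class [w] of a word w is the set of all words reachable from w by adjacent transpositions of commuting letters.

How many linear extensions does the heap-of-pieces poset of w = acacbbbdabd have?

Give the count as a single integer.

1980

piece 0:a — minimal
piece 1:c — minimal
piece 2:a rests on {0:a}
piece 3:c rests on {1:c}
piece 4:b rests on {2:a}
piece 5:b rests on {4:b}
piece 6:b rests on {5:b}
piece 7:d — minimal
piece 8:a rests on {6:b}
piece 9:b rests on {8:a}
piece 10:d rests on {7:d}
minimal pieces: {0:a, 1:c, 7:d}
ways to finish when only these pieces remain (= sum over removing one remaining piece with nothing left below it):
  1 left: {3}→1  {9}→1  {10}→1
  2 left: {1,3}→1  {3,9}→2  {3,10}→2  {7,10}→1  {8,9}→1  {9,10}→2
  3 left: {1,3,9}→3  {1,3,10}→3  {3,7,10}→3  {3,8,9}→3  {3,9,10}→6  {6,8,9}→1  {7,9,10}→3  {8,9,10}→3
  4 left: {1,3,7,10}→6  {1,3,8,9}→6  {1,3,9,10}→12  {3,6,8,9}→4  {3,7,9,10}→12  {3,8,9,10}→12  {5,6,8,9}→1  {6,8,9,10}→4  {7,8,9,10}→6
  5 left: {1,3,6,8,9}→10  {1,3,7,9,10}→30  {1,3,8,9,10}→30  {3,5,6,8,9}→5  {3,6,8,9,10}→20  {3,7,8,9,10}→30  {4,5,6,8,9}→1  {5,6,8,9,10}→5  {6,7,8,9,10}→10
  6 left: {1,3,5,6,8,9}→15  {1,3,6,8,9,10}→60  {1,3,7,8,9,10}→90  {2,4,5,6,8,9}→1  {3,4,5,6,8,9}→6  {3,5,6,8,9,10}→30  {3,6,7,8,9,10}→60  {4,5,6,8,9,10}→6  {5,6,7,8,9,10}→15
  7 left: {0,2,4,5,6,8,9}→1  {1,3,4,5,6,8,9}→21  {1,3,5,6,8,9,10}→105  {1,3,6,7,8,9,10}→210  {2,3,4,5,6,8,9}→7  {2,4,5,6,8,9,10}→7  {3,4,5,6,8,9,10}→42  {3,5,6,7,8,9,10}→105  {4,5,6,7,8,9,10}→21
  8 left: {0,2,3,4,5,6,8,9}→8  {0,2,4,5,6,8,9,10}→8  {1,2,3,4,5,6,8,9}→28  {1,3,4,5,6,8,9,10}→168  {1,3,5,6,7,8,9,10}→420  {2,3,4,5,6,8,9,10}→56  {2,4,5,6,7,8,9,10}→28  {3,4,5,6,7,8,9,10}→168
  9 left: {0,1,2,3,4,5,6,8,9}→36  {0,2,3,4,5,6,8,9,10}→72  {0,2,4,5,6,7,8,9,10}→36  {1,2,3,4,5,6,8,9,10}→252  {1,3,4,5,6,7,8,9,10}→756  {2,3,4,5,6,7,8,9,10}→252
  placing 0:a first → 1260 extensions
  placing 1:c first → 360 extensions
  placing 7:d first → 360 extensions
total linear extensions = 1980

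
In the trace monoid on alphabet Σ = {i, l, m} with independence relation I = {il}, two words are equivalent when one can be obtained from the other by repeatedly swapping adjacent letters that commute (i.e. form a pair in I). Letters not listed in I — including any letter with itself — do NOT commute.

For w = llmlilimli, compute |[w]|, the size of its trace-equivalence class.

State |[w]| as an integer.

#0=l has no predecessor
#1=l depends on [0:l]
#2=m depends on [1:l]
#3=l depends on [2:m]
#4=i depends on [2:m]
#5=l depends on [3:l]
#6=i depends on [4:i]
#7=m depends on [5:l, 6:i]
#8=l depends on [7:m]
#9=i depends on [7:m]
sources: [0:l]
N(rest) = Σ N(rest − s) over sources s of rest; N(one piece) = 1:
  size 1 → [8]=1  [9]=1
  size 2 → [8,9]=2
  size 3 → [7,8,9]=2
  size 4 → [5,7,8,9]=2  [6,7,8,9]=2
  size 5 → [3,5,7,8,9]=2  [4,6,7,8,9]=2  [5,6,7,8,9]=4
  size 6 → [3,5,6,7,8,9]=6  [4,5,6,7,8,9]=6
  size 7 → [3,4,5,6,7,8,9]=12
  size 8 → [2,3,4,5,6,7,8,9]=12
  first=0(l) contributes 12

12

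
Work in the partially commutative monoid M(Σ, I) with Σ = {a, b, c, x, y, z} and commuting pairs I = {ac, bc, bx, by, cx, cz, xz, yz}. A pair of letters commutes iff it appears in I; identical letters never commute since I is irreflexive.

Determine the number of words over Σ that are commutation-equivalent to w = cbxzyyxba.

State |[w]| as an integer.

112

piece 0:c — minimal
piece 1:b — minimal
piece 2:x — minimal
piece 3:z rests on {1:b}
piece 4:y rests on {0:c, 2:x}
piece 5:y rests on {4:y}
piece 6:x rests on {5:y}
piece 7:b rests on {3:z}
piece 8:a rests on {6:x, 7:b}
minimal pieces: {0:c, 1:b, 2:x}
ways to finish when only these pieces remain (= sum over removing one remaining piece with nothing left below it):
  1 left: {8}→1
  2 left: {6,8}→1  {7,8}→1
  3 left: {3,7,8}→1  {5,6,8}→1  {6,7,8}→2
  4 left: {1,3,7,8}→1  {3,6,7,8}→3  {4,5,6,8}→1  {5,6,7,8}→3
  5 left: {0,4,5,6,8}→1  {1,3,6,7,8}→4  {2,4,5,6,8}→1  {3,5,6,7,8}→6  {4,5,6,7,8}→4
  6 left: {0,2,4,5,6,8}→2  {0,4,5,6,7,8}→5  {1,3,5,6,7,8}→10  {2,4,5,6,7,8}→5  {3,4,5,6,7,8}→10
  7 left: {0,2,4,5,6,7,8}→12  {0,3,4,5,6,7,8}→15  {1,3,4,5,6,7,8}→20  {2,3,4,5,6,7,8}→15
  placing 0:c first → 35 extensions
  placing 1:b first → 42 extensions
  placing 2:x first → 35 extensions
total linear extensions = 112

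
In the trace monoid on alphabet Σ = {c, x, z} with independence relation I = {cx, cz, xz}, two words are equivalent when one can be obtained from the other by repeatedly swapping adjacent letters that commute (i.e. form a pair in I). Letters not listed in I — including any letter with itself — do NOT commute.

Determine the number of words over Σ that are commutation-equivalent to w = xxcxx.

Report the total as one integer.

0(x) covers ∅
1(x) covers 0:x
2(c) covers ∅
3(x) covers 1:x
4(x) covers 3:x
floor of heap: 0:x, 2:c
completions by unplaced set U, small U first (add the entries for U minus each lowest piece of U):
  |U|=1: {2}:1  {4}:1
  |U|=2: {2,4}:2  {3,4}:1
  |U|=3: {1,3,4}:1  {2,3,4}:3
  start at 0(x): 4
  start at 2(c): 1
sum over floor = 5

5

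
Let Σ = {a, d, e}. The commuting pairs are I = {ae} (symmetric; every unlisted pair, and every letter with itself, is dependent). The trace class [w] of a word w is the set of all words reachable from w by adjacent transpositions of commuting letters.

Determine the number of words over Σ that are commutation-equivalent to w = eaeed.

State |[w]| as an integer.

drop 0:e onto floor
drop 1:a onto floor
drop 2:e onto {0:e}
drop 3:e onto {2:e}
drop 4:d onto {1:a, 3:e}
ground layer = {0:e, 1:a}
drop-orders for the pieces not yet dropped (sum over which currently-grounded one goes next):
  1 to go: {4} 1
  2 to go: {1,4} 1  {3,4} 1
  3 to go: {1,3,4} 2  {2,3,4} 1
  if 0:e drops first: 3 orders
  if 1:a drops first: 1 orders
heap linearizations: 4

4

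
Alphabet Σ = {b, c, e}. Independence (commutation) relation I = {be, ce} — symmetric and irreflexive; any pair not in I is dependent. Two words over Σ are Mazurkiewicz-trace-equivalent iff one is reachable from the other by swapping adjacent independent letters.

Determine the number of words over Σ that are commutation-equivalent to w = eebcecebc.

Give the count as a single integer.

126

drop 0:e onto floor
drop 1:e onto {0:e}
drop 2:b onto floor
drop 3:c onto {2:b}
drop 4:e onto {1:e}
drop 5:c onto {3:c}
drop 6:e onto {4:e}
drop 7:b onto {5:c}
drop 8:c onto {7:b}
ground layer = {0:e, 2:b}
drop-orders for the pieces not yet dropped (sum over which currently-grounded one goes next):
  1 to go: {6} 1  {8} 1
  2 to go: {4,6} 1  {6,8} 2  {7,8} 1
  3 to go: {1,4,6} 1  {4,6,8} 3  {5,7,8} 1  {6,7,8} 3
  4 to go: {0,1,4,6} 1  {1,4,6,8} 4  {3,5,7,8} 1  {4,6,7,8} 6  {5,6,7,8} 4
  5 to go: {0,1,4,6,8} 5  {1,4,6,7,8} 10  {2,3,5,7,8} 1  {3,5,6,7,8} 5  {4,5,6,7,8} 10
  6 to go: {0,1,4,6,7,8} 15  {1,4,5,6,7,8} 20  {2,3,5,6,7,8} 6  {3,4,5,6,7,8} 15
  7 to go: {0,1,4,5,6,7,8} 35  {1,3,4,5,6,7,8} 35  {2,3,4,5,6,7,8} 21
  if 0:e drops first: 56 orders
  if 2:b drops first: 70 orders
heap linearizations: 126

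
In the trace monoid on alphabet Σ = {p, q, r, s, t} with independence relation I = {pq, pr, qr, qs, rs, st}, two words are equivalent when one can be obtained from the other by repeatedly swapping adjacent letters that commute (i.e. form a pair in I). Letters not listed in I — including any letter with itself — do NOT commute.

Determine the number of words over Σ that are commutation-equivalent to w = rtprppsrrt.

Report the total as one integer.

piece 0:r — minimal
piece 1:t rests on {0:r}
piece 2:p rests on {1:t}
piece 3:r rests on {1:t}
piece 4:p rests on {2:p}
piece 5:p rests on {4:p}
piece 6:s rests on {5:p}
piece 7:r rests on {3:r}
piece 8:r rests on {7:r}
piece 9:t rests on {5:p, 8:r}
minimal pieces: {0:r}
ways to finish when only these pieces remain (= sum over removing one remaining piece with nothing left below it):
  1 left: {6}→1  {9}→1
  2 left: {6,9}→2  {8,9}→1
  3 left: {5,6,9}→2  {6,8,9}→3  {7,8,9}→1
  4 left: {3,7,8,9}→1  {4,5,6,9}→2  {5,6,8,9}→5  {6,7,8,9}→4
  5 left: {2,4,5,6,9}→2  {3,6,7,8,9}→5  {4,5,6,8,9}→7  {5,6,7,8,9}→9
  6 left: {2,4,5,6,8,9}→9  {3,5,6,7,8,9}→14  {4,5,6,7,8,9}→16
  7 left: {2,4,5,6,7,8,9}→25  {3,4,5,6,7,8,9}→30
  8 left: {2,3,4,5,6,7,8,9}→55
  placing 0:r first → 55 extensions

55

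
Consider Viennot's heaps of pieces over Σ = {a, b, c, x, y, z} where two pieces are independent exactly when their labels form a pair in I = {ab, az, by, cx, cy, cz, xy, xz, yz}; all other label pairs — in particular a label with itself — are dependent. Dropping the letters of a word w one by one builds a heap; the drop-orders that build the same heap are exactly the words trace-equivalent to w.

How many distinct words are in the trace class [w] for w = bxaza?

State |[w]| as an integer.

4

#0=b has no predecessor
#1=x depends on [0:b]
#2=a depends on [1:x]
#3=z depends on [0:b]
#4=a depends on [2:a]
sources: [0:b]
N(rest) = Σ N(rest − s) over sources s of rest; N(one piece) = 1:
  size 1 → [3]=1  [4]=1
  size 2 → [2,4]=1  [3,4]=2
  size 3 → [1,2,4]=1  [2,3,4]=3
  first=0(b) contributes 4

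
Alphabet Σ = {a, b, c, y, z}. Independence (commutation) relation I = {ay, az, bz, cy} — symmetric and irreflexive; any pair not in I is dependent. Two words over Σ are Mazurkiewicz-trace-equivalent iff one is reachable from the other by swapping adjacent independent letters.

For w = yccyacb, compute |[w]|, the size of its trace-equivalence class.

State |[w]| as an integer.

piece 0:y — minimal
piece 1:c — minimal
piece 2:c rests on {1:c}
piece 3:y rests on {0:y}
piece 4:a rests on {2:c}
piece 5:c rests on {4:a}
piece 6:b rests on {3:y, 5:c}
minimal pieces: {0:y, 1:c}
ways to finish when only these pieces remain (= sum over removing one remaining piece with nothing left below it):
  1 left: {6}→1
  2 left: {3,6}→1  {5,6}→1
  3 left: {0,3,6}→1  {3,5,6}→2  {4,5,6}→1
  4 left: {0,3,5,6}→3  {2,4,5,6}→1  {3,4,5,6}→3
  5 left: {0,3,4,5,6}→6  {1,2,4,5,6}→1  {2,3,4,5,6}→4
  placing 0:y first → 5 extensions
  placing 1:c first → 10 extensions
total linear extensions = 15

15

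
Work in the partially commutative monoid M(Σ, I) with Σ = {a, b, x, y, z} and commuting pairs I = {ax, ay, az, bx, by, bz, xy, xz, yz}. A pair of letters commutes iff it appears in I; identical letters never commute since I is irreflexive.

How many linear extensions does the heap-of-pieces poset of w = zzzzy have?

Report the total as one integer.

drop 0:z onto floor
drop 1:z onto {0:z}
drop 2:z onto {1:z}
drop 3:z onto {2:z}
drop 4:y onto floor
ground layer = {0:z, 4:y}
drop-orders for the pieces not yet dropped (sum over which currently-grounded one goes next):
  1 to go: {3} 1  {4} 1
  2 to go: {2,3} 1  {3,4} 2
  3 to go: {1,2,3} 1  {2,3,4} 3
  if 0:z drops first: 4 orders
  if 4:y drops first: 1 orders
heap linearizations: 5

5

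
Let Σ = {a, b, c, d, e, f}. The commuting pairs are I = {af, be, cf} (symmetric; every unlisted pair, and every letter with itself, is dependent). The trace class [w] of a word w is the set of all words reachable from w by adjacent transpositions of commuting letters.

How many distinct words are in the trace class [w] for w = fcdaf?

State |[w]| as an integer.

4

drop 0:f onto floor
drop 1:c onto floor
drop 2:d onto {0:f, 1:c}
drop 3:a onto {2:d}
drop 4:f onto {2:d}
ground layer = {0:f, 1:c}
drop-orders for the pieces not yet dropped (sum over which currently-grounded one goes next):
  1 to go: {3} 1  {4} 1
  2 to go: {3,4} 2
  3 to go: {2,3,4} 2
  if 0:f drops first: 2 orders
  if 1:c drops first: 2 orders
heap linearizations: 4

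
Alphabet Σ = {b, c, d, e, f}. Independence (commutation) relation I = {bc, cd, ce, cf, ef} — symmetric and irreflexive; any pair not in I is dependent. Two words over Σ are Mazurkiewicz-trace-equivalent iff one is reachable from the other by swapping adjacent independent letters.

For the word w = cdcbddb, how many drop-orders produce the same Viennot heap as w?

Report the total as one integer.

21

0(c) covers ∅
1(d) covers ∅
2(c) covers 0:c
3(b) covers 1:d
4(d) covers 3:b
5(d) covers 4:d
6(b) covers 5:d
floor of heap: 0:c, 1:d
completions by unplaced set U, small U first (add the entries for U minus each lowest piece of U):
  |U|=1: {2}:1  {6}:1
  |U|=2: {0,2}:1  {2,6}:2  {5,6}:1
  |U|=3: {0,2,6}:3  {2,5,6}:3  {4,5,6}:1
  |U|=4: {0,2,5,6}:6  {2,4,5,6}:4  {3,4,5,6}:1
  |U|=5: {0,2,4,5,6}:10  {1,3,4,5,6}:1  {2,3,4,5,6}:5
  start at 0(c): 6
  start at 1(d): 15
sum over floor = 21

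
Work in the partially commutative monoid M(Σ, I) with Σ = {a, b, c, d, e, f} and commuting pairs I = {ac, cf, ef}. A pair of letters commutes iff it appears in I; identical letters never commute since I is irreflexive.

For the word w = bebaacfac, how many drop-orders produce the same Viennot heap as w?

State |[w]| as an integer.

#0=b has no predecessor
#1=e depends on [0:b]
#2=b depends on [1:e]
#3=a depends on [2:b]
#4=a depends on [3:a]
#5=c depends on [2:b]
#6=f depends on [4:a]
#7=a depends on [6:f]
#8=c depends on [5:c]
sources: [0:b]
N(rest) = Σ N(rest − s) over sources s of rest; N(one piece) = 1:
  size 1 → [7]=1  [8]=1
  size 2 → [5,8]=1  [6,7]=1  [7,8]=2
  size 3 → [4,6,7]=1  [5,7,8]=3  [6,7,8]=3
  size 4 → [3,4,6,7]=1  [4,6,7,8]=4  [5,6,7,8]=6
  size 5 → [3,4,6,7,8]=5  [4,5,6,7,8]=10
  size 6 → [3,4,5,6,7,8]=15
  size 7 → [2,3,4,5,6,7,8]=15
  first=0(b) contributes 15

15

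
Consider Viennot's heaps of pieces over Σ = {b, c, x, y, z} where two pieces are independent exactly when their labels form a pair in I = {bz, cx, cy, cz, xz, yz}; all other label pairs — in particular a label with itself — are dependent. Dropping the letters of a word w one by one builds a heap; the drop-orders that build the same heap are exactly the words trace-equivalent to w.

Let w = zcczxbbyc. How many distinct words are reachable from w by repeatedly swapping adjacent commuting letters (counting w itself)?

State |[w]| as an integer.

#0=z has no predecessor
#1=c has no predecessor
#2=c depends on [1:c]
#3=z depends on [0:z]
#4=x has no predecessor
#5=b depends on [2:c, 4:x]
#6=b depends on [5:b]
#7=y depends on [6:b]
#8=c depends on [6:b]
sources: [0:z, 1:c, 4:x]
N(rest) = Σ N(rest − s) over sources s of rest; N(one piece) = 1:
  size 1 → [3]=1  [7]=1  [8]=1
  size 2 → [0,3]=1  [3,7]=2  [3,8]=2  [7,8]=2
  size 3 → [0,3,7]=3  [0,3,8]=3  [3,7,8]=6  [6,7,8]=2
  size 4 → [0,3,7,8]=12  [3,6,7,8]=8  [5,6,7,8]=2
  size 5 → [0,3,6,7,8]=20  [2,5,6,7,8]=2  [3,5,6,7,8]=10  [4,5,6,7,8]=2
  size 6 → [0,3,5,6,7,8]=30  [1,2,5,6,7,8]=2  [2,3,5,6,7,8]=12  [2,4,5,6,7,8]=4  [3,4,5,6,7,8]=12
  size 7 → [0,2,3,5,6,7,8]=42  [0,3,4,5,6,7,8]=42  [1,2,3,5,6,7,8]=14  [1,2,4,5,6,7,8]=6  [2,3,4,5,6,7,8]=28
  first=0(z) contributes 48
  first=1(c) contributes 112
  first=4(x) contributes 56
|[w]| = 216

216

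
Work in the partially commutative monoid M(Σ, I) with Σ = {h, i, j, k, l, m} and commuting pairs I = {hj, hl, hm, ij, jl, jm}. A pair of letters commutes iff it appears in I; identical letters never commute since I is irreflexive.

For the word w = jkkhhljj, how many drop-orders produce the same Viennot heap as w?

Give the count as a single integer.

piece 0:j — minimal
piece 1:k rests on {0:j}
piece 2:k rests on {1:k}
piece 3:h rests on {2:k}
piece 4:h rests on {3:h}
piece 5:l rests on {2:k}
piece 6:j rests on {2:k}
piece 7:j rests on {6:j}
minimal pieces: {0:j}
ways to finish when only these pieces remain (= sum over removing one remaining piece with nothing left below it):
  1 left: {4}→1  {5}→1  {7}→1
  2 left: {3,4}→1  {4,5}→2  {4,7}→2  {5,7}→2  {6,7}→1
  3 left: {3,4,5}→3  {3,4,7}→3  {4,5,7}→6  {4,6,7}→3  {5,6,7}→3
  4 left: {3,4,5,7}→12  {3,4,6,7}→6  {4,5,6,7}→12
  5 left: {3,4,5,6,7}→30
  6 left: {2,3,4,5,6,7}→30
  placing 0:j first → 30 extensions

30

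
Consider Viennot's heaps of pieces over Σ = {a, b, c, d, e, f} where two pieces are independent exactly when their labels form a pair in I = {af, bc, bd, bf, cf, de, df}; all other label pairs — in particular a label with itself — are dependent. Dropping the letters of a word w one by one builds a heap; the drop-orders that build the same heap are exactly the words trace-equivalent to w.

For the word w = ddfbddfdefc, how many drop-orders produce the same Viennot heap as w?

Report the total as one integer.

piece 0:d — minimal
piece 1:d rests on {0:d}
piece 2:f — minimal
piece 3:b — minimal
piece 4:d rests on {1:d}
piece 5:d rests on {4:d}
piece 6:f rests on {2:f}
piece 7:d rests on {5:d}
piece 8:e rests on {3:b, 6:f}
piece 9:f rests on {8:e}
piece 10:c rests on {7:d, 8:e}
minimal pieces: {0:d, 2:f, 3:b}
ways to finish when only these pieces remain (= sum over removing one remaining piece with nothing left below it):
  1 left: {9}→1  {10}→1
  2 left: {7,10}→1  {9,10}→2
  3 left: {5,7,10}→1  {7,9,10}→3  {8,9,10}→2
  4 left: {3,8,9,10}→2  {4,5,7,10}→1  {5,7,9,10}→4  {6,8,9,10}→2  {7,8,9,10}→5
  5 left: {1,4,5,7,10}→1  {2,6,8,9,10}→2  {3,6,8,9,10}→4  {3,7,8,9,10}→7  {4,5,7,9,10}→5  {5,7,8,9,10}→9  {6,7,8,9,10}→7
  6 left: {0,1,4,5,7,10}→1  {1,4,5,7,9,10}→6  {2,3,6,8,9,10}→6  {2,6,7,8,9,10}→9  {3,5,7,8,9,10}→16  {3,6,7,8,9,10}→18  {4,5,7,8,9,10}→14  {5,6,7,8,9,10}→16
  7 left: {0,1,4,5,7,9,10}→7  {1,4,5,7,8,9,10}→20  {2,3,6,7,8,9,10}→33  {2,5,6,7,8,9,10}→25  {3,4,5,7,8,9,10}→30  {3,5,6,7,8,9,10}→50  {4,5,6,7,8,9,10}→30
  8 left: {0,1,4,5,7,8,9,10}→27  {1,3,4,5,7,8,9,10}→50  {1,4,5,6,7,8,9,10}→50  {2,3,5,6,7,8,9,10}→108  {2,4,5,6,7,8,9,10}→55  {3,4,5,6,7,8,9,10}→110
  9 left: {0,1,3,4,5,7,8,9,10}→77  {0,1,4,5,6,7,8,9,10}→77  {1,2,4,5,6,7,8,9,10}→105  {1,3,4,5,6,7,8,9,10}→210  {2,3,4,5,6,7,8,9,10}→273
  placing 0:d first → 588 extensions
  placing 2:f first → 364 extensions
  placing 3:b first → 182 extensions
total linear extensions = 1134

1134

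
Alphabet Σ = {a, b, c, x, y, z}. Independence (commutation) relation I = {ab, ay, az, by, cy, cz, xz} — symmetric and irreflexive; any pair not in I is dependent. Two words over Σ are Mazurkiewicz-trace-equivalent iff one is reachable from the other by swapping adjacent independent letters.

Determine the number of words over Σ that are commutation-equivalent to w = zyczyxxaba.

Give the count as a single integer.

15

piece 0:z — minimal
piece 1:y rests on {0:z}
piece 2:c — minimal
piece 3:z rests on {1:y}
piece 4:y rests on {3:z}
piece 5:x rests on {2:c, 4:y}
piece 6:x rests on {5:x}
piece 7:a rests on {6:x}
piece 8:b rests on {6:x}
piece 9:a rests on {7:a}
minimal pieces: {0:z, 2:c}
ways to finish when only these pieces remain (= sum over removing one remaining piece with nothing left below it):
  1 left: {8}→1  {9}→1
  2 left: {7,9}→1  {8,9}→2
  3 left: {7,8,9}→3
  4 left: {6,7,8,9}→3
  5 left: {5,6,7,8,9}→3
  6 left: {2,5,6,7,8,9}→3  {4,5,6,7,8,9}→3
  7 left: {2,4,5,6,7,8,9}→6  {3,4,5,6,7,8,9}→3
  8 left: {1,3,4,5,6,7,8,9}→3  {2,3,4,5,6,7,8,9}→9
  placing 0:z first → 12 extensions
  placing 2:c first → 3 extensions
total linear extensions = 15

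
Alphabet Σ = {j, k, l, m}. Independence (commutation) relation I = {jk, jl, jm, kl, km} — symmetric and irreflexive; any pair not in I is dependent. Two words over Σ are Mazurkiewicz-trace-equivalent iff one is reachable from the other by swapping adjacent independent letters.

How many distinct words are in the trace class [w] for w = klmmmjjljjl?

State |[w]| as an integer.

2310

#0=k has no predecessor
#1=l has no predecessor
#2=m depends on [1:l]
#3=m depends on [2:m]
#4=m depends on [3:m]
#5=j has no predecessor
#6=j depends on [5:j]
#7=l depends on [4:m]
#8=j depends on [6:j]
#9=j depends on [8:j]
#10=l depends on [7:l]
sources: [0:k, 1:l, 5:j]
N(rest) = Σ N(rest − s) over sources s of rest; N(one piece) = 1:
  size 1 → [0]=1  [9]=1  [10]=1
  size 2 → [0,9]=2  [0,10]=2  [7,10]=1  [8,9]=1  [9,10]=2
  size 3 → [0,7,10]=3  [0,8,9]=3  [0,9,10]=6  [4,7,10]=1  [6,8,9]=1  [7,9,10]=3  [8,9,10]=3
  size 4 → [0,4,7,10]=4  [0,6,8,9]=4  [0,7,9,10]=12  [0,8,9,10]=12  [3,4,7,10]=1  [4,7,9,10]=4  [5,6,8,9]=1  [6,8,9,10]=4  [7,8,9,10]=6
  size 5 → [0,3,4,7,10]=5  [0,4,7,9,10]=20  [0,5,6,8,9]=5  [0,6,8,9,10]=20  [0,7,8,9,10]=30  [2,3,4,7,10]=1  [3,4,7,9,10]=5  [4,7,8,9,10]=10  [5,6,8,9,10]=5  [6,7,8,9,10]=10
  size 6 → [0,2,3,4,7,10]=6  [0,3,4,7,9,10]=30  [0,4,7,8,9,10]=60  [0,5,6,8,9,10]=30  [0,6,7,8,9,10]=60  [1,2,3,4,7,10]=1  [2,3,4,7,9,10]=6  [3,4,7,8,9,10]=15  [4,6,7,8,9,10]=20  [5,6,7,8,9,10]=15
  size 7 → [0,1,2,3,4,7,10]=7  [0,2,3,4,7,9,10]=42  [0,3,4,7,8,9,10]=105  [0,4,6,7,8,9,10]=140  [0,5,6,7,8,9,10]=105  [1,2,3,4,7,9,10]=7  [2,3,4,7,8,9,10]=21  [3,4,6,7,8,9,10]=35  [4,5,6,7,8,9,10]=35
  size 8 → [0,1,2,3,4,7,9,10]=56  [0,2,3,4,7,8,9,10]=168  [0,3,4,6,7,8,9,10]=280  [0,4,5,6,7,8,9,10]=280  [1,2,3,4,7,8,9,10]=28  [2,3,4,6,7,8,9,10]=56  [3,4,5,6,7,8,9,10]=70
  size 9 → [0,1,2,3,4,7,8,9,10]=252  [0,2,3,4,6,7,8,9,10]=504  [0,3,4,5,6,7,8,9,10]=630  [1,2,3,4,6,7,8,9,10]=84  [2,3,4,5,6,7,8,9,10]=126
  first=0(k) contributes 210
  first=1(l) contributes 1260
  first=5(j) contributes 840
|[w]| = 2310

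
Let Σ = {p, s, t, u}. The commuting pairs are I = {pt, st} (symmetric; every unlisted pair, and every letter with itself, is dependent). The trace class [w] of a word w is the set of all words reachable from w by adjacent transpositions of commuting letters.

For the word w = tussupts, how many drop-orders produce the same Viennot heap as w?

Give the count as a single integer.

0(t) covers ∅
1(u) covers 0:t
2(s) covers 1:u
3(s) covers 2:s
4(u) covers 3:s
5(p) covers 4:u
6(t) covers 4:u
7(s) covers 5:p
floor of heap: 0:t
completions by unplaced set U, small U first (add the entries for U minus each lowest piece of U):
  |U|=1: {6}:1  {7}:1
  |U|=2: {5,7}:1  {6,7}:2
  |U|=3: {5,6,7}:3
  |U|=4: {4,5,6,7}:3
  |U|=5: {3,4,5,6,7}:3
  |U|=6: {2,3,4,5,6,7}:3
  start at 0(t): 3

3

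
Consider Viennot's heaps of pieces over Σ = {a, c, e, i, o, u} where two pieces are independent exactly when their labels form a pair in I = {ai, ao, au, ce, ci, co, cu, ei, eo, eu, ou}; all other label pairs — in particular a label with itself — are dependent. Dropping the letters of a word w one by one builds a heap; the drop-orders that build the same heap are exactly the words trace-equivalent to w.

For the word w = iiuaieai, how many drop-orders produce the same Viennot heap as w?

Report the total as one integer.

56

#0=i has no predecessor
#1=i depends on [0:i]
#2=u depends on [1:i]
#3=a has no predecessor
#4=i depends on [2:u]
#5=e depends on [3:a]
#6=a depends on [5:e]
#7=i depends on [4:i]
sources: [0:i, 3:a]
N(rest) = Σ N(rest − s) over sources s of rest; N(one piece) = 1:
  size 1 → [6]=1  [7]=1
  size 2 → [4,7]=1  [5,6]=1  [6,7]=2
  size 3 → [2,4,7]=1  [3,5,6]=1  [4,6,7]=3  [5,6,7]=3
  size 4 → [1,2,4,7]=1  [2,4,6,7]=4  [3,5,6,7]=4  [4,5,6,7]=6
  size 5 → [0,1,2,4,7]=1  [1,2,4,6,7]=5  [2,4,5,6,7]=10  [3,4,5,6,7]=10
  size 6 → [0,1,2,4,6,7]=6  [1,2,4,5,6,7]=15  [2,3,4,5,6,7]=20
  first=0(i) contributes 35
  first=3(a) contributes 21
|[w]| = 56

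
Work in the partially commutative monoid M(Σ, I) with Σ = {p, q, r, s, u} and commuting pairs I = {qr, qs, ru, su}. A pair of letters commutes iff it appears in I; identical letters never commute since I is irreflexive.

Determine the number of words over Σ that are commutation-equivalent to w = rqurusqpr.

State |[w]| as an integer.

0(r) covers ∅
1(q) covers ∅
2(u) covers 1:q
3(r) covers 0:r
4(u) covers 2:u
5(s) covers 3:r
6(q) covers 4:u
7(p) covers 5:s, 6:q
8(r) covers 7:p
floor of heap: 0:r, 1:q
completions by unplaced set U, small U first (add the entries for U minus each lowest piece of U):
  |U|=1: {8}:1
  |U|=2: {7,8}:1
  |U|=3: {5,7,8}:1  {6,7,8}:1
  |U|=4: {3,5,7,8}:1  {4,6,7,8}:1  {5,6,7,8}:2
  |U|=5: {0,3,5,7,8}:1  {2,4,6,7,8}:1  {3,5,6,7,8}:3  {4,5,6,7,8}:3
  |U|=6: {0,3,5,6,7,8}:4  {1,2,4,6,7,8}:1  {2,4,5,6,7,8}:4  {3,4,5,6,7,8}:6
  |U|=7: {0,3,4,5,6,7,8}:10  {1,2,4,5,6,7,8}:5  {2,3,4,5,6,7,8}:10
  start at 0(r): 15
  start at 1(q): 20
sum over floor = 35

35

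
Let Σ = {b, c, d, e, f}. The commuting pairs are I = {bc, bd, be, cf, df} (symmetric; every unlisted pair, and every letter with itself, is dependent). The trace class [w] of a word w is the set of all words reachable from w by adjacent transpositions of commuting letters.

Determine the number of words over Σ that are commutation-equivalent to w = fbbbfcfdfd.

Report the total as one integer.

120

#0=f has no predecessor
#1=b depends on [0:f]
#2=b depends on [1:b]
#3=b depends on [2:b]
#4=f depends on [3:b]
#5=c has no predecessor
#6=f depends on [4:f]
#7=d depends on [5:c]
#8=f depends on [6:f]
#9=d depends on [7:d]
sources: [0:f, 5:c]
N(rest) = Σ N(rest − s) over sources s of rest; N(one piece) = 1:
  size 1 → [8]=1  [9]=1
  size 2 → [6,8]=1  [7,9]=1  [8,9]=2
  size 3 → [4,6,8]=1  [5,7,9]=1  [6,8,9]=3  [7,8,9]=3
  size 4 → [3,4,6,8]=1  [4,6,8,9]=4  [5,7,8,9]=4  [6,7,8,9]=6
  size 5 → [2,3,4,6,8]=1  [3,4,6,8,9]=5  [4,6,7,8,9]=10  [5,6,7,8,9]=10
  size 6 → [1,2,3,4,6,8]=1  [2,3,4,6,8,9]=6  [3,4,6,7,8,9]=15  [4,5,6,7,8,9]=20
  size 7 → [0,1,2,3,4,6,8]=1  [1,2,3,4,6,8,9]=7  [2,3,4,6,7,8,9]=21  [3,4,5,6,7,8,9]=35
  size 8 → [0,1,2,3,4,6,8,9]=8  [1,2,3,4,6,7,8,9]=28  [2,3,4,5,6,7,8,9]=56
  first=0(f) contributes 84
  first=5(c) contributes 36
|[w]| = 120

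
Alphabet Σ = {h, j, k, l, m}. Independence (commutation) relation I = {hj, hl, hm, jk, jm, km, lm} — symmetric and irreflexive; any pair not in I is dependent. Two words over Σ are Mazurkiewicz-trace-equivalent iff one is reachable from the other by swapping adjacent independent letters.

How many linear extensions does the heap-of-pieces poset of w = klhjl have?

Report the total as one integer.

0(k) covers ∅
1(l) covers 0:k
2(h) covers 0:k
3(j) covers 1:l
4(l) covers 3:j
floor of heap: 0:k
completions by unplaced set U, small U first (add the entries for U minus each lowest piece of U):
  |U|=1: {2}:1  {4}:1
  |U|=2: {2,4}:2  {3,4}:1
  |U|=3: {1,3,4}:1  {2,3,4}:3
  start at 0(k): 4

4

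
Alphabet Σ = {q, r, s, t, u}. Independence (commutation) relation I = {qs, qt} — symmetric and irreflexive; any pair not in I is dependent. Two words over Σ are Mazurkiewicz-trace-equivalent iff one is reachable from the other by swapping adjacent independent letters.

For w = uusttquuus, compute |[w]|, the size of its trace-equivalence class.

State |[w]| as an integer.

4

#0=u has no predecessor
#1=u depends on [0:u]
#2=s depends on [1:u]
#3=t depends on [2:s]
#4=t depends on [3:t]
#5=q depends on [1:u]
#6=u depends on [4:t, 5:q]
#7=u depends on [6:u]
#8=u depends on [7:u]
#9=s depends on [8:u]
sources: [0:u]
N(rest) = Σ N(rest − s) over sources s of rest; N(one piece) = 1:
  size 1 → [9]=1
  size 2 → [8,9]=1
  size 3 → [7,8,9]=1
  size 4 → [6,7,8,9]=1
  size 5 → [4,6,7,8,9]=1  [5,6,7,8,9]=1
  size 6 → [3,4,6,7,8,9]=1  [4,5,6,7,8,9]=2
  size 7 → [2,3,4,6,7,8,9]=1  [3,4,5,6,7,8,9]=3
  size 8 → [2,3,4,5,6,7,8,9]=4
  first=0(u) contributes 4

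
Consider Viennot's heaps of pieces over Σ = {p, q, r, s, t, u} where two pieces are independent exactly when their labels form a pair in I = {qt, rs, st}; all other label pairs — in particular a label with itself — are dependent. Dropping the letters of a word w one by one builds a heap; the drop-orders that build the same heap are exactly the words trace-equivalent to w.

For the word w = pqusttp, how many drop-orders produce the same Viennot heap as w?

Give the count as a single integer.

piece 0:p — minimal
piece 1:q rests on {0:p}
piece 2:u rests on {1:q}
piece 3:s rests on {2:u}
piece 4:t rests on {2:u}
piece 5:t rests on {4:t}
piece 6:p rests on {3:s, 5:t}
minimal pieces: {0:p}
ways to finish when only these pieces remain (= sum over removing one remaining piece with nothing left below it):
  1 left: {6}→1
  2 left: {3,6}→1  {5,6}→1
  3 left: {3,5,6}→2  {4,5,6}→1
  4 left: {3,4,5,6}→3
  5 left: {2,3,4,5,6}→3
  placing 0:p first → 3 extensions

3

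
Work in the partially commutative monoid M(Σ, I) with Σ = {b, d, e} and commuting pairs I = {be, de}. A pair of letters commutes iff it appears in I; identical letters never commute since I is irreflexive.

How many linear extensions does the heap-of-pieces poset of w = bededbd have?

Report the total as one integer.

21

0(b) covers ∅
1(e) covers ∅
2(d) covers 0:b
3(e) covers 1:e
4(d) covers 2:d
5(b) covers 4:d
6(d) covers 5:b
floor of heap: 0:b, 1:e
completions by unplaced set U, small U first (add the entries for U minus each lowest piece of U):
  |U|=1: {3}:1  {6}:1
  |U|=2: {1,3}:1  {3,6}:2  {5,6}:1
  |U|=3: {1,3,6}:3  {3,5,6}:3  {4,5,6}:1
  |U|=4: {1,3,5,6}:6  {2,4,5,6}:1  {3,4,5,6}:4
  |U|=5: {0,2,4,5,6}:1  {1,3,4,5,6}:10  {2,3,4,5,6}:5
  start at 0(b): 15
  start at 1(e): 6
sum over floor = 21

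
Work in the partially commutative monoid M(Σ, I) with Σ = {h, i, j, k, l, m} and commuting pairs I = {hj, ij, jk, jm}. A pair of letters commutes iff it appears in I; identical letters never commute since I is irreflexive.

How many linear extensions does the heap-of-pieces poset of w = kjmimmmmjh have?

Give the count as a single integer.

45

0(k) covers ∅
1(j) covers ∅
2(m) covers 0:k
3(i) covers 2:m
4(m) covers 3:i
5(m) covers 4:m
6(m) covers 5:m
7(m) covers 6:m
8(j) covers 1:j
9(h) covers 7:m
floor of heap: 0:k, 1:j
completions by unplaced set U, small U first (add the entries for U minus each lowest piece of U):
  |U|=1: {8}:1  {9}:1
  |U|=2: {1,8}:1  {7,9}:1  {8,9}:2
  |U|=3: {1,8,9}:3  {6,7,9}:1  {7,8,9}:3
  |U|=4: {1,7,8,9}:6  {5,6,7,9}:1  {6,7,8,9}:4
  |U|=5: {1,6,7,8,9}:10  {4,5,6,7,9}:1  {5,6,7,8,9}:5
  |U|=6: {1,5,6,7,8,9}:15  {3,4,5,6,7,9}:1  {4,5,6,7,8,9}:6
  |U|=7: {1,4,5,6,7,8,9}:21  {2,3,4,5,6,7,9}:1  {3,4,5,6,7,8,9}:7
  |U|=8: {0,2,3,4,5,6,7,9}:1  {1,3,4,5,6,7,8,9}:28  {2,3,4,5,6,7,8,9}:8
  start at 0(k): 36
  start at 1(j): 9
sum over floor = 45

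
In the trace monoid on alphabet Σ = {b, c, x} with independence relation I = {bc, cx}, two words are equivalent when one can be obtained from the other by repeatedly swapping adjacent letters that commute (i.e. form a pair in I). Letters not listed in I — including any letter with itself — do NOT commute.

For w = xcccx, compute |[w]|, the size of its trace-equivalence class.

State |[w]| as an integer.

10

0(x) covers ∅
1(c) covers ∅
2(c) covers 1:c
3(c) covers 2:c
4(x) covers 0:x
floor of heap: 0:x, 1:c
completions by unplaced set U, small U first (add the entries for U minus each lowest piece of U):
  |U|=1: {3}:1  {4}:1
  |U|=2: {0,4}:1  {2,3}:1  {3,4}:2
  |U|=3: {0,3,4}:3  {1,2,3}:1  {2,3,4}:3
  start at 0(x): 4
  start at 1(c): 6
sum over floor = 10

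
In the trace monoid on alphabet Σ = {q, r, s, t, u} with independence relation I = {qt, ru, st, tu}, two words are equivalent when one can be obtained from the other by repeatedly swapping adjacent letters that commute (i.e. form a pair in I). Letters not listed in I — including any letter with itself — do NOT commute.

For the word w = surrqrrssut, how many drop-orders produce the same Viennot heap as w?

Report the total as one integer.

piece 0:s — minimal
piece 1:u rests on {0:s}
piece 2:r rests on {0:s}
piece 3:r rests on {2:r}
piece 4:q rests on {1:u, 3:r}
piece 5:r rests on {4:q}
piece 6:r rests on {5:r}
piece 7:s rests on {6:r}
piece 8:s rests on {7:s}
piece 9:u rests on {8:s}
piece 10:t rests on {6:r}
minimal pieces: {0:s}
ways to finish when only these pieces remain (= sum over removing one remaining piece with nothing left below it):
  1 left: {9}→1  {10}→1
  2 left: {8,9}→1  {9,10}→2
  3 left: {7,8,9}→1  {8,9,10}→3
  4 left: {7,8,9,10}→4
  5 left: {6,7,8,9,10}→4
  6 left: {5,6,7,8,9,10}→4
  7 left: {4,5,6,7,8,9,10}→4
  8 left: {1,4,5,6,7,8,9,10}→4  {3,4,5,6,7,8,9,10}→4
  9 left: {1,3,4,5,6,7,8,9,10}→8  {2,3,4,5,6,7,8,9,10}→4
  placing 0:s first → 12 extensions

12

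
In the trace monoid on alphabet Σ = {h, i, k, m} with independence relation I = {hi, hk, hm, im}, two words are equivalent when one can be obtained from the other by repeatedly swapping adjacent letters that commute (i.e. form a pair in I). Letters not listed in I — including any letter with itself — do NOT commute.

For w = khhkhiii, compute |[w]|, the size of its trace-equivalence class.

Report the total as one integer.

piece 0:k — minimal
piece 1:h — minimal
piece 2:h rests on {1:h}
piece 3:k rests on {0:k}
piece 4:h rests on {2:h}
piece 5:i rests on {3:k}
piece 6:i rests on {5:i}
piece 7:i rests on {6:i}
minimal pieces: {0:k, 1:h}
ways to finish when only these pieces remain (= sum over removing one remaining piece with nothing left below it):
  1 left: {4}→1  {7}→1
  2 left: {2,4}→1  {4,7}→2  {6,7}→1
  3 left: {1,2,4}→1  {2,4,7}→3  {4,6,7}→3  {5,6,7}→1
  4 left: {1,2,4,7}→4  {2,4,6,7}→6  {3,5,6,7}→1  {4,5,6,7}→4
  5 left: {0,3,5,6,7}→1  {1,2,4,6,7}→10  {2,4,5,6,7}→10  {3,4,5,6,7}→5
  6 left: {0,3,4,5,6,7}→6  {1,2,4,5,6,7}→20  {2,3,4,5,6,7}→15
  placing 0:k first → 35 extensions
  placing 1:h first → 21 extensions
total linear extensions = 56

56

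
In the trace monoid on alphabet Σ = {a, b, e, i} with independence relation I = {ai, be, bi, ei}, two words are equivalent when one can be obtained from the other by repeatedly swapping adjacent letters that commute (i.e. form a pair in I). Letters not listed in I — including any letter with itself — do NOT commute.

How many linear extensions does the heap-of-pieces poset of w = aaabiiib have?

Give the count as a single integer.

0(a) covers ∅
1(a) covers 0:a
2(a) covers 1:a
3(b) covers 2:a
4(i) covers ∅
5(i) covers 4:i
6(i) covers 5:i
7(b) covers 3:b
floor of heap: 0:a, 4:i
completions by unplaced set U, small U first (add the entries for U minus each lowest piece of U):
  |U|=1: {6}:1  {7}:1
  |U|=2: {3,7}:1  {5,6}:1  {6,7}:2
  |U|=3: {2,3,7}:1  {3,6,7}:3  {4,5,6}:1  {5,6,7}:3
  |U|=4: {1,2,3,7}:1  {2,3,6,7}:4  {3,5,6,7}:6  {4,5,6,7}:4
  |U|=5: {0,1,2,3,7}:1  {1,2,3,6,7}:5  {2,3,5,6,7}:10  {3,4,5,6,7}:10
  |U|=6: {0,1,2,3,6,7}:6  {1,2,3,5,6,7}:15  {2,3,4,5,6,7}:20
  start at 0(a): 35
  start at 4(i): 21
sum over floor = 56

56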